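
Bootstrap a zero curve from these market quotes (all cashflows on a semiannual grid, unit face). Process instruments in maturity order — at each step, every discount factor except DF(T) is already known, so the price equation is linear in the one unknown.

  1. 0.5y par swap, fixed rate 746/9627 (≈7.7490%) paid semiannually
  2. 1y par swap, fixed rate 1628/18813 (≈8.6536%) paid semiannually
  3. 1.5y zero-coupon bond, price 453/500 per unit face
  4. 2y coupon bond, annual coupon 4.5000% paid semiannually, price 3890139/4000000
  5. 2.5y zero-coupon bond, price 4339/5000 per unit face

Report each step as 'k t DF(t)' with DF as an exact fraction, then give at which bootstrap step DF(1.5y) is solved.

step 1 [0.5y] swap r/2=373/9627: DF=(1 − 373/9627·(0))/(1+373/9627) = 9627/10000 ≈ 0.962700
step 2 [1y] swap r/2=814/18813: DF=(1 − 814/18813·(0.962700))/(1+814/18813) = 4593/5000 ≈ 0.918600
step 3 [1.5y] zero: DF = P = 453/500 ≈ 0.906000
step 4 [2y] bond c/2=9/400: DF=(3890139/4000000 − 9/400·(0.962700+0.918600+0.906000))/(1+9/400) = 4449/5000 ≈ 0.889800
step 5 [2.5y] zero: DF = P = 4339/5000 ≈ 0.867800

1 1/2 9627/10000
2 1 4593/5000
3 3/2 453/500
4 2 4449/5000
5 5/2 4339/5000
DF(1.5y) is solved at step 3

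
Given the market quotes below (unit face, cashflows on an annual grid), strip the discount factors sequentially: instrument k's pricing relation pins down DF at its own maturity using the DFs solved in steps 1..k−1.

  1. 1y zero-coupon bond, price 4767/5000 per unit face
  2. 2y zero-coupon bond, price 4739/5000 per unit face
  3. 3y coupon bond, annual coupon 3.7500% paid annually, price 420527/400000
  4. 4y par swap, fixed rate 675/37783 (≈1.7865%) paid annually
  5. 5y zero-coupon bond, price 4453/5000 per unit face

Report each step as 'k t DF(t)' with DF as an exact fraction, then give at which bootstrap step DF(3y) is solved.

step 1 [1y] zero: DF = P = 4767/5000 ≈ 0.953400
step 2 [2y] zero: DF = P = 4739/5000 ≈ 0.947800
step 3 [3y] bond c/1=3/80: DF=(420527/400000 − 3/80·(0.953400+0.947800))/(1+3/80) = 4723/5000 ≈ 0.944600
step 4 [4y] swap r/1=675/37783: DF=(1 − 675/37783·(0.953400+0.947800+0.944600))/(1+675/37783) = 373/400 ≈ 0.932500
step 5 [5y] zero: DF = P = 4453/5000 ≈ 0.890600

1 1 4767/5000
2 2 4739/5000
3 3 4723/5000
4 4 373/400
5 5 4453/5000
DF(3y) is solved at step 3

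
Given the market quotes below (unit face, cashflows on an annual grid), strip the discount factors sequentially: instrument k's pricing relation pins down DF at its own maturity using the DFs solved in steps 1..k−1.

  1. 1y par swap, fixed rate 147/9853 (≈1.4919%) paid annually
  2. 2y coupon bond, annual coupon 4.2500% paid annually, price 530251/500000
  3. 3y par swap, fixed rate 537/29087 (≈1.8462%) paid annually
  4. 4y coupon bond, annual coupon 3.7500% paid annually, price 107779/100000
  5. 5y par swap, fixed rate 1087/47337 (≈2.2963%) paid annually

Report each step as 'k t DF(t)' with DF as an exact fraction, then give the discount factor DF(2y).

step 1 [1y] swap r/1=147/9853: DF=(1 − 147/9853·(0))/(1+147/9853) = 9853/10000 ≈ 0.985300
step 2 [2y] bond c/1=17/400: DF=(530251/500000 − 17/400·(0.985300))/(1+17/400) = 9771/10000 ≈ 0.977100
step 3 [3y] swap r/1=537/29087: DF=(1 − 537/29087·(0.985300+0.977100))/(1+537/29087) = 9463/10000 ≈ 0.946300
step 4 [4y] bond c/1=3/80: DF=(107779/100000 − 3/80·(0.985300+0.977100+0.946300))/(1+3/80) = 9337/10000 ≈ 0.933700
step 5 [5y] swap r/1=1087/47337: DF=(1 − 1087/47337·(0.985300+0.977100+0.946300+0.933700))/(1+1087/47337) = 8913/10000 ≈ 0.891300

1 1 9853/10000
2 2 9771/10000
3 3 9463/10000
4 4 9337/10000
5 5 8913/10000
DF(2y) = 9771/10000 ≈ 0.977100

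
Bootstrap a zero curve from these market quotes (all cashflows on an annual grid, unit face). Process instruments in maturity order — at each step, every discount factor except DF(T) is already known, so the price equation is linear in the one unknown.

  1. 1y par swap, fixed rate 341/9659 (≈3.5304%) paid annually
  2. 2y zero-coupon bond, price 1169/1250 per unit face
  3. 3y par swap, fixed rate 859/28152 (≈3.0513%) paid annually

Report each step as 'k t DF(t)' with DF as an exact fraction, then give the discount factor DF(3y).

1 1 9659/10000
2 2 1169/1250
3 3 9141/10000
DF(3y) = 9141/10000 ≈ 0.914100

step 1 [1y] swap r/1=341/9659: DF=(1 − 341/9659·(0))/(1+341/9659) = 9659/10000 ≈ 0.965900
step 2 [2y] zero: DF = P = 1169/1250 ≈ 0.935200
step 3 [3y] swap r/1=859/28152: DF=(1 − 859/28152·(0.965900+0.935200))/(1+859/28152) = 9141/10000 ≈ 0.914100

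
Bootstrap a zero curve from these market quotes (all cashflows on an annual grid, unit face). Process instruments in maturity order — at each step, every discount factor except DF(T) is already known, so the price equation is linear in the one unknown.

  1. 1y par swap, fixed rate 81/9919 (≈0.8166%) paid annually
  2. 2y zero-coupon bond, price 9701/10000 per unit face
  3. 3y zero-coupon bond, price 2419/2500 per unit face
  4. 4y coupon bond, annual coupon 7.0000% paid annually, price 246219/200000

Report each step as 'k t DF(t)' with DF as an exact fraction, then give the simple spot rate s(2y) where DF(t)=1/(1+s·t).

step 1 [1y] swap r/1=81/9919: DF=(1 − 81/9919·(0))/(1+81/9919) = 9919/10000 ≈ 0.991900
step 2 [2y] zero: DF = P = 9701/10000 ≈ 0.970100
step 3 [3y] zero: DF = P = 2419/2500 ≈ 0.967600
step 4 [4y] bond c/1=7/100: DF=(246219/200000 − 7/100·(0.991900+0.970100+0.967600))/(1+7/100) = 9589/10000 ≈ 0.958900

1 1 9919/10000
2 2 9701/10000
3 3 2419/2500
4 4 9589/10000
s(2y) = (1/(9701/10000) − 1)/(2) = 299/19402 ≈ 1.5411%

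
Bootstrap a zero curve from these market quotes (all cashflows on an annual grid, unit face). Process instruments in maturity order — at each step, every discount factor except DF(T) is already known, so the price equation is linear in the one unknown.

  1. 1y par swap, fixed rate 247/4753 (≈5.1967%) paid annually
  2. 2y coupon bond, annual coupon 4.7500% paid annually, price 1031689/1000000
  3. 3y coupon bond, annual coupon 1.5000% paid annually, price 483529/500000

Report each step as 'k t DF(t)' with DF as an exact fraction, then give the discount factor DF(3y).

step 1 [1y] swap r/1=247/4753: DF=(1 − 247/4753·(0))/(1+247/4753) = 4753/5000 ≈ 0.950600
step 2 [2y] bond c/1=19/400: DF=(1031689/1000000 − 19/400·(0.950600))/(1+19/400) = 4709/5000 ≈ 0.941800
step 3 [3y] bond c/1=3/200: DF=(483529/500000 − 3/200·(0.950600+0.941800))/(1+3/200) = 578/625 ≈ 0.924800

1 1 4753/5000
2 2 4709/5000
3 3 578/625
DF(3y) = 578/625 ≈ 0.924800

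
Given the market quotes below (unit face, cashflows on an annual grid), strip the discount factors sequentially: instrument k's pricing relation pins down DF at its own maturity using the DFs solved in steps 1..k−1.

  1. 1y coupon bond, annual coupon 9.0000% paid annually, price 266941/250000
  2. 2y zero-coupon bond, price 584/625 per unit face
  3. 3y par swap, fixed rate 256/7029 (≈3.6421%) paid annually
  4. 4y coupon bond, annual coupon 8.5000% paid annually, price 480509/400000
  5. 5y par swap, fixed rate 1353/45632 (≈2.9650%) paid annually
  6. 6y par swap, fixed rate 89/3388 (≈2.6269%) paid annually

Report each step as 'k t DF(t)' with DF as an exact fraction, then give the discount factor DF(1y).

1 1 2449/2500
2 2 584/625
3 3 561/625
4 4 8869/10000
5 5 8647/10000
6 6 536/625
DF(1y) = 2449/2500 ≈ 0.979600

step 1 [1y] bond c/1=9/100: DF=(266941/250000 − 9/100·(0))/(1+9/100) = 2449/2500 ≈ 0.979600
step 2 [2y] zero: DF = P = 584/625 ≈ 0.934400
step 3 [3y] swap r/1=256/7029: DF=(1 − 256/7029·(0.979600+0.934400))/(1+256/7029) = 561/625 ≈ 0.897600
step 4 [4y] bond c/1=17/200: DF=(480509/400000 − 17/200·(0.979600+0.934400+0.897600))/(1+17/200) = 8869/10000 ≈ 0.886900
step 5 [5y] swap r/1=1353/45632: DF=(1 − 1353/45632·(0.979600+0.934400+0.897600+0.886900))/(1+1353/45632) = 8647/10000 ≈ 0.864700
step 6 [6y] swap r/1=89/3388: DF=(1 − 89/3388·(0.979600+0.934400+0.897600+0.886900+0.864700))/(1+89/3388) = 536/625 ≈ 0.857600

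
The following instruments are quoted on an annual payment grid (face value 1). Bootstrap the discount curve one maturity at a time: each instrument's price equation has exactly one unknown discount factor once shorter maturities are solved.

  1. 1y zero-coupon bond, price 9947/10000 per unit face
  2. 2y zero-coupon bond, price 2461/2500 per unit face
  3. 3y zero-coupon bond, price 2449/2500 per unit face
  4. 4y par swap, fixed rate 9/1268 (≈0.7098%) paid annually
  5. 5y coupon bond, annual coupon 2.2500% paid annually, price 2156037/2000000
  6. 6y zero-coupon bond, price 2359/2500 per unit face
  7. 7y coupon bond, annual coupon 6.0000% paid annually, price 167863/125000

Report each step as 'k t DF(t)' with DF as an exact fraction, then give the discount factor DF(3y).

1 1 9947/10000
2 2 2461/2500
3 3 2449/2500
4 4 9721/10000
5 5 4839/5000
6 6 2359/2500
7 7 4681/5000
DF(3y) = 2449/2500 ≈ 0.979600

step 1 [1y] zero: DF = P = 9947/10000 ≈ 0.994700
step 2 [2y] zero: DF = P = 2461/2500 ≈ 0.984400
step 3 [3y] zero: DF = P = 2449/2500 ≈ 0.979600
step 4 [4y] swap r/1=9/1268: DF=(1 − 9/1268·(0.994700+0.984400+0.979600))/(1+9/1268) = 9721/10000 ≈ 0.972100
step 5 [5y] bond c/1=9/400: DF=(2156037/2000000 − 9/400·(0.994700+0.984400+0.979600+0.972100))/(1+9/400) = 4839/5000 ≈ 0.967800
step 6 [6y] zero: DF = P = 2359/2500 ≈ 0.943600
step 7 [7y] bond c/1=3/50: DF=(167863/125000 − 3/50·(0.994700+0.984400+0.979600+0.972100+0.967800+0.943600))/(1+3/50) = 4681/5000 ≈ 0.936200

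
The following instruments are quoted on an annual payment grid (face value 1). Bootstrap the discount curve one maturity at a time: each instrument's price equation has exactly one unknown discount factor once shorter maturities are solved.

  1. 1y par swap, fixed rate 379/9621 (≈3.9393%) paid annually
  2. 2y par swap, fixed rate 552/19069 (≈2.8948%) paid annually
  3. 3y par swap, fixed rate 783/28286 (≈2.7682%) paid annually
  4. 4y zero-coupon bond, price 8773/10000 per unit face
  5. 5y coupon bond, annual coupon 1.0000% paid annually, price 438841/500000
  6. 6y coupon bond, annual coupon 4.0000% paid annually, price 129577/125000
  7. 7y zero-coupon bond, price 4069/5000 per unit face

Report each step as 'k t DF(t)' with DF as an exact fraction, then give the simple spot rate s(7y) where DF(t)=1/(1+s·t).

step 1 [1y] swap r/1=379/9621: DF=(1 − 379/9621·(0))/(1+379/9621) = 9621/10000 ≈ 0.962100
step 2 [2y] swap r/1=552/19069: DF=(1 − 552/19069·(0.962100))/(1+552/19069) = 1181/1250 ≈ 0.944800
step 3 [3y] swap r/1=783/28286: DF=(1 − 783/28286·(0.962100+0.944800))/(1+783/28286) = 9217/10000 ≈ 0.921700
step 4 [4y] zero: DF = P = 8773/10000 ≈ 0.877300
step 5 [5y] bond c/1=1/100: DF=(438841/500000 − 1/100·(0.962100+0.944800+0.921700+0.877300))/(1+1/100) = 8323/10000 ≈ 0.832300
step 6 [6y] bond c/1=1/25: DF=(129577/125000 − 1/25·(0.962100+0.944800+0.921700+0.877300+0.832300))/(1+1/25) = 4111/5000 ≈ 0.822200
step 7 [7y] zero: DF = P = 4069/5000 ≈ 0.813800

1 1 9621/10000
2 2 1181/1250
3 3 9217/10000
4 4 8773/10000
5 5 8323/10000
6 6 4111/5000
7 7 4069/5000
s(7y) = (1/(4069/5000) − 1)/(7) = 133/4069 ≈ 3.2686%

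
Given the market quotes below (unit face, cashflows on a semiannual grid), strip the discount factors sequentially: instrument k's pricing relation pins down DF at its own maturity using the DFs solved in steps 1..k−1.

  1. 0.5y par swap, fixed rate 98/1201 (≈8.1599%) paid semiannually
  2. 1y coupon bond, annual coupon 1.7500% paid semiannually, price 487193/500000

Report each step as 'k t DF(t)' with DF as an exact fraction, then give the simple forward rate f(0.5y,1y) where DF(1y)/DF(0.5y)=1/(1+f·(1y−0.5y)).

1 1/2 1201/1250
2 1 1197/1250
f(0.5y,1y) = ((1201/1250)/(1197/1250) − 1)/(1/2) = 8/1197 ≈ 0.6683%

step 1 [0.5y] swap r/2=49/1201: DF=(1 − 49/1201·(0))/(1+49/1201) = 1201/1250 ≈ 0.960800
step 2 [1y] bond c/2=7/800: DF=(487193/500000 − 7/800·(0.960800))/(1+7/800) = 1197/1250 ≈ 0.957600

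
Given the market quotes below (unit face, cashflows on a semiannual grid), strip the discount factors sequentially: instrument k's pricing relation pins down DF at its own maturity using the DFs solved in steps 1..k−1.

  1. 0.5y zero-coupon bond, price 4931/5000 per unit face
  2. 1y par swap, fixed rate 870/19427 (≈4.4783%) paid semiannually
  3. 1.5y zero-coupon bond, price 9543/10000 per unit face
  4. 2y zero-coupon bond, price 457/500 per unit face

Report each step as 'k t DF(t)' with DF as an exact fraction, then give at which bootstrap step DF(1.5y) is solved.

step 1 [0.5y] zero: DF = P = 4931/5000 ≈ 0.986200
step 2 [1y] swap r/2=435/19427: DF=(1 − 435/19427·(0.986200))/(1+435/19427) = 1913/2000 ≈ 0.956500
step 3 [1.5y] zero: DF = P = 9543/10000 ≈ 0.954300
step 4 [2y] zero: DF = P = 457/500 ≈ 0.914000

1 1/2 4931/5000
2 1 1913/2000
3 3/2 9543/10000
4 2 457/500
DF(1.5y) is solved at step 3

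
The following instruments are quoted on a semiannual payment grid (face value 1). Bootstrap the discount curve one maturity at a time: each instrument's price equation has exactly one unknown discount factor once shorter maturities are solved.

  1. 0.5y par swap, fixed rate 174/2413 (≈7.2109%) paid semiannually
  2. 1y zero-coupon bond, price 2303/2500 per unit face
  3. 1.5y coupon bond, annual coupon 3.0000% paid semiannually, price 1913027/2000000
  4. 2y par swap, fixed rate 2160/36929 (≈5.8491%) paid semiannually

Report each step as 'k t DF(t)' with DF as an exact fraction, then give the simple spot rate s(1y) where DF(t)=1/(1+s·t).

1 1/2 2413/2500
2 1 2303/2500
3 3/2 1829/2000
4 2 223/250
s(1y) = (1/(2303/2500) − 1)/(1) = 197/2303 ≈ 8.5541%

step 1 [0.5y] swap r/2=87/2413: DF=(1 − 87/2413·(0))/(1+87/2413) = 2413/2500 ≈ 0.965200
step 2 [1y] zero: DF = P = 2303/2500 ≈ 0.921200
step 3 [1.5y] bond c/2=3/200: DF=(1913027/2000000 − 3/200·(0.965200+0.921200))/(1+3/200) = 1829/2000 ≈ 0.914500
step 4 [2y] swap r/2=1080/36929: DF=(1 − 1080/36929·(0.965200+0.921200+0.914500))/(1+1080/36929) = 223/250 ≈ 0.892000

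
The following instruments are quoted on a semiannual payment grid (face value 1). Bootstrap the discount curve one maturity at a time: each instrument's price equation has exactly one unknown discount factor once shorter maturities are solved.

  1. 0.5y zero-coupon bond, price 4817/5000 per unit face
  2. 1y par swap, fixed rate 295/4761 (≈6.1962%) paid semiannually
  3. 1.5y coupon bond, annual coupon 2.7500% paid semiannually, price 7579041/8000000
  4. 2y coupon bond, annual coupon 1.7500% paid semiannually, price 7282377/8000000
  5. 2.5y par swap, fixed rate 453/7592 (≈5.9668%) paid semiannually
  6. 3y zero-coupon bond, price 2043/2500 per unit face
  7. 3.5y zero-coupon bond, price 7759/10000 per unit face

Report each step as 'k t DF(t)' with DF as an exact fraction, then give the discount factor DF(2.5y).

1 1/2 4817/5000
2 1 941/1000
3 3/2 9087/10000
4 2 439/500
5 5/2 8641/10000
6 3 2043/2500
7 7/2 7759/10000
DF(2.5y) = 8641/10000 ≈ 0.864100

step 1 [0.5y] zero: DF = P = 4817/5000 ≈ 0.963400
step 2 [1y] swap r/2=295/9522: DF=(1 − 295/9522·(0.963400))/(1+295/9522) = 941/1000 ≈ 0.941000
step 3 [1.5y] bond c/2=11/800: DF=(7579041/8000000 − 11/800·(0.963400+0.941000))/(1+11/800) = 9087/10000 ≈ 0.908700
step 4 [2y] bond c/2=7/800: DF=(7282377/8000000 − 7/800·(0.963400+0.941000+0.908700))/(1+7/800) = 439/500 ≈ 0.878000
step 5 [2.5y] swap r/2=453/15184: DF=(1 − 453/15184·(0.963400+0.941000+0.908700+0.878000))/(1+453/15184) = 8641/10000 ≈ 0.864100
step 6 [3y] zero: DF = P = 2043/2500 ≈ 0.817200
step 7 [3.5y] zero: DF = P = 7759/10000 ≈ 0.775900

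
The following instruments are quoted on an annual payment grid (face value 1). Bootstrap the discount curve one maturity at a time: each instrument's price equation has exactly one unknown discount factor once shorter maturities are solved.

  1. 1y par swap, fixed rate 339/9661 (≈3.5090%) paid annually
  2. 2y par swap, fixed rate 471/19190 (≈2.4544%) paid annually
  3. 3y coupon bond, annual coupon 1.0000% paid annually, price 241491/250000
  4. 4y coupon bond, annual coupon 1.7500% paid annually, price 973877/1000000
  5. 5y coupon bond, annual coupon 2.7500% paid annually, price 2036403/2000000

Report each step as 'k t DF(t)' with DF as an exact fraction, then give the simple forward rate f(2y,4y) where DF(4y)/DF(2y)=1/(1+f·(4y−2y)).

1 1 9661/10000
2 2 9529/10000
3 3 4687/5000
4 4 227/250
5 5 4451/5000
f(2y,4y) = ((9529/10000)/(227/250) − 1)/(2) = 449/18160 ≈ 2.4725%

step 1 [1y] swap r/1=339/9661: DF=(1 − 339/9661·(0))/(1+339/9661) = 9661/10000 ≈ 0.966100
step 2 [2y] swap r/1=471/19190: DF=(1 − 471/19190·(0.966100))/(1+471/19190) = 9529/10000 ≈ 0.952900
step 3 [3y] bond c/1=1/100: DF=(241491/250000 − 1/100·(0.966100+0.952900))/(1+1/100) = 4687/5000 ≈ 0.937400
step 4 [4y] bond c/1=7/400: DF=(973877/1000000 − 7/400·(0.966100+0.952900+0.937400))/(1+7/400) = 227/250 ≈ 0.908000
step 5 [5y] bond c/1=11/400: DF=(2036403/2000000 − 11/400·(0.966100+0.952900+0.937400+0.908000))/(1+11/400) = 4451/5000 ≈ 0.890200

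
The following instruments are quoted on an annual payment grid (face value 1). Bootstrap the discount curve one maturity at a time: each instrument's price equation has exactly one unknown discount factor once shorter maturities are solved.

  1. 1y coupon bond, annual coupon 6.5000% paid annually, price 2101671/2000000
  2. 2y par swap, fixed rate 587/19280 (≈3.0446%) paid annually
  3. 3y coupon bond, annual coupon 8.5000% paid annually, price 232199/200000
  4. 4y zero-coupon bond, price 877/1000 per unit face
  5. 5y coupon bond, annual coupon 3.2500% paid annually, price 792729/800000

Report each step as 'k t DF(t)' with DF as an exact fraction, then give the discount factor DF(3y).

1 1 9867/10000
2 2 9413/10000
3 3 919/1000
4 4 877/1000
5 5 337/400
DF(3y) = 919/1000 ≈ 0.919000

step 1 [1y] bond c/1=13/200: DF=(2101671/2000000 − 13/200·(0))/(1+13/200) = 9867/10000 ≈ 0.986700
step 2 [2y] swap r/1=587/19280: DF=(1 − 587/19280·(0.986700))/(1+587/19280) = 9413/10000 ≈ 0.941300
step 3 [3y] bond c/1=17/200: DF=(232199/200000 − 17/200·(0.986700+0.941300))/(1+17/200) = 919/1000 ≈ 0.919000
step 4 [4y] zero: DF = P = 877/1000 ≈ 0.877000
step 5 [5y] bond c/1=13/400: DF=(792729/800000 − 13/400·(0.986700+0.941300+0.919000+0.877000))/(1+13/400) = 337/400 ≈ 0.842500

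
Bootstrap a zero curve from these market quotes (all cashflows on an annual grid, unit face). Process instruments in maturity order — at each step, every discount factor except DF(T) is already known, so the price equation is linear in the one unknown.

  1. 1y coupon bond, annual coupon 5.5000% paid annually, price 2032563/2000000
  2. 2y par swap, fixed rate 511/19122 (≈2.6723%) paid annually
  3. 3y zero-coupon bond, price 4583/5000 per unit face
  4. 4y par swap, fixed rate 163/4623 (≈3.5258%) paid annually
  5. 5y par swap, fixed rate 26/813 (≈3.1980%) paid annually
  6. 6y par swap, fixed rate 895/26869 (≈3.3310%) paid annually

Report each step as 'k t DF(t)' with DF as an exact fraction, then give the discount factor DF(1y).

step 1 [1y] bond c/1=11/200: DF=(2032563/2000000 − 11/200·(0))/(1+11/200) = 9633/10000 ≈ 0.963300
step 2 [2y] swap r/1=511/19122: DF=(1 − 511/19122·(0.963300))/(1+511/19122) = 9489/10000 ≈ 0.948900
step 3 [3y] zero: DF = P = 4583/5000 ≈ 0.916600
step 4 [4y] swap r/1=163/4623: DF=(1 − 163/4623·(0.963300+0.948900+0.916600))/(1+163/4623) = 1087/1250 ≈ 0.869600
step 5 [5y] swap r/1=26/813: DF=(1 − 26/813·(0.963300+0.948900+0.916600+0.869600))/(1+26/813) = 534/625 ≈ 0.854400
step 6 [6y] swap r/1=895/26869: DF=(1 − 895/26869·(0.963300+0.948900+0.916600+0.869600+0.854400))/(1+895/26869) = 821/1000 ≈ 0.821000

1 1 9633/10000
2 2 9489/10000
3 3 4583/5000
4 4 1087/1250
5 5 534/625
6 6 821/1000
DF(1y) = 9633/10000 ≈ 0.963300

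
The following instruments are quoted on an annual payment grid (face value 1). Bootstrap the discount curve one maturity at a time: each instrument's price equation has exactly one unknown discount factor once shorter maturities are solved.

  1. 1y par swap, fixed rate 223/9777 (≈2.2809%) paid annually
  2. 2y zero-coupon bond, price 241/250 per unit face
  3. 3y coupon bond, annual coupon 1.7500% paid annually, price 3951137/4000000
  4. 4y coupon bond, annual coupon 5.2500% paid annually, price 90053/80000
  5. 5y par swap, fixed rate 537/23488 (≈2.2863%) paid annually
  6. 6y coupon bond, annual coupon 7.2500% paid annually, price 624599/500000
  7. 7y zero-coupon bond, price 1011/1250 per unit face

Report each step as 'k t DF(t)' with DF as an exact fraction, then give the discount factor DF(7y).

1 1 9777/10000
2 2 241/250
3 3 4687/5000
4 4 9259/10000
5 5 4463/5000
6 6 1059/1250
7 7 1011/1250
DF(7y) = 1011/1250 ≈ 0.808800

step 1 [1y] swap r/1=223/9777: DF=(1 − 223/9777·(0))/(1+223/9777) = 9777/10000 ≈ 0.977700
step 2 [2y] zero: DF = P = 241/250 ≈ 0.964000
step 3 [3y] bond c/1=7/400: DF=(3951137/4000000 − 7/400·(0.977700+0.964000))/(1+7/400) = 4687/5000 ≈ 0.937400
step 4 [4y] bond c/1=21/400: DF=(90053/80000 − 21/400·(0.977700+0.964000+0.937400))/(1+21/400) = 9259/10000 ≈ 0.925900
step 5 [5y] swap r/1=537/23488: DF=(1 − 537/23488·(0.977700+0.964000+0.937400+0.925900))/(1+537/23488) = 4463/5000 ≈ 0.892600
step 6 [6y] bond c/1=29/400: DF=(624599/500000 − 29/400·(0.977700+0.964000+0.937400+0.925900+0.892600))/(1+29/400) = 1059/1250 ≈ 0.847200
step 7 [7y] zero: DF = P = 1011/1250 ≈ 0.808800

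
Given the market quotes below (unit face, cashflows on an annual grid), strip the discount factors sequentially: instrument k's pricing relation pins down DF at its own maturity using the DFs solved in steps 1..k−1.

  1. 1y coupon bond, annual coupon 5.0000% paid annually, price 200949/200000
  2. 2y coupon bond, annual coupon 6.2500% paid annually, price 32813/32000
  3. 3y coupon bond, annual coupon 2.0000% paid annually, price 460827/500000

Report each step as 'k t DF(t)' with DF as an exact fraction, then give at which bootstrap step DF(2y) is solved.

1 1 9569/10000
2 2 568/625
3 3 867/1000
DF(2y) is solved at step 2

step 1 [1y] bond c/1=1/20: DF=(200949/200000 − 1/20·(0))/(1+1/20) = 9569/10000 ≈ 0.956900
step 2 [2y] bond c/1=1/16: DF=(32813/32000 − 1/16·(0.956900))/(1+1/16) = 568/625 ≈ 0.908800
step 3 [3y] bond c/1=1/50: DF=(460827/500000 − 1/50·(0.956900+0.908800))/(1+1/50) = 867/1000 ≈ 0.867000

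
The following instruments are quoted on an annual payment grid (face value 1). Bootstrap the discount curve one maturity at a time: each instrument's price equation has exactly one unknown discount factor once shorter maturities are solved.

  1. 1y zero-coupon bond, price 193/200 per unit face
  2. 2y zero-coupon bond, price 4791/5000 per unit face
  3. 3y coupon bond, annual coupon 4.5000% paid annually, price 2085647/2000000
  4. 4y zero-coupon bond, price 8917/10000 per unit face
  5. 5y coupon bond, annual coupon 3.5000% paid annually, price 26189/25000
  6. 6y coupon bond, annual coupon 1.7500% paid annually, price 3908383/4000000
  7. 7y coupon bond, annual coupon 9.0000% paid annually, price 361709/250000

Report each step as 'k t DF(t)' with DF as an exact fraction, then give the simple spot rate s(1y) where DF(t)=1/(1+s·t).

step 1 [1y] zero: DF = P = 193/200 ≈ 0.965000
step 2 [2y] zero: DF = P = 4791/5000 ≈ 0.958200
step 3 [3y] bond c/1=9/200: DF=(2085647/2000000 − 9/200·(0.965000+0.958200))/(1+9/200) = 9151/10000 ≈ 0.915100
step 4 [4y] zero: DF = P = 8917/10000 ≈ 0.891700
step 5 [5y] bond c/1=7/200: DF=(26189/25000 − 7/200·(0.965000+0.958200+0.915100+0.891700))/(1+7/200) = 443/500 ≈ 0.886000
step 6 [6y] bond c/1=7/400: DF=(3908383/4000000 − 7/400·(0.965000+0.958200+0.915100+0.891700+0.886000))/(1+7/400) = 8809/10000 ≈ 0.880900
step 7 [7y] bond c/1=9/100: DF=(361709/250000 − 9/100·(0.965000+0.958200+0.915100+0.891700+0.886000+0.880900))/(1+9/100) = 1747/2000 ≈ 0.873500

1 1 193/200
2 2 4791/5000
3 3 9151/10000
4 4 8917/10000
5 5 443/500
6 6 8809/10000
7 7 1747/2000
s(1y) = (1/(193/200) − 1)/(1) = 7/193 ≈ 3.6269%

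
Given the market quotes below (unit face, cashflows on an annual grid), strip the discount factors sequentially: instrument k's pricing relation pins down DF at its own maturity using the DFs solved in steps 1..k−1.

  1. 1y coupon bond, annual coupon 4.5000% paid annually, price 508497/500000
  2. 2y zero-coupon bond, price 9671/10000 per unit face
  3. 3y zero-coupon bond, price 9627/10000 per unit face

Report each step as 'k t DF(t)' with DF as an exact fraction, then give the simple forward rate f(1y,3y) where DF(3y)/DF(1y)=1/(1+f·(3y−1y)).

step 1 [1y] bond c/1=9/200: DF=(508497/500000 − 9/200·(0))/(1+9/200) = 2433/2500 ≈ 0.973200
step 2 [2y] zero: DF = P = 9671/10000 ≈ 0.967100
step 3 [3y] zero: DF = P = 9627/10000 ≈ 0.962700

1 1 2433/2500
2 2 9671/10000
3 3 9627/10000
f(1y,3y) = ((2433/2500)/(9627/10000) − 1)/(2) = 35/6418 ≈ 0.5453%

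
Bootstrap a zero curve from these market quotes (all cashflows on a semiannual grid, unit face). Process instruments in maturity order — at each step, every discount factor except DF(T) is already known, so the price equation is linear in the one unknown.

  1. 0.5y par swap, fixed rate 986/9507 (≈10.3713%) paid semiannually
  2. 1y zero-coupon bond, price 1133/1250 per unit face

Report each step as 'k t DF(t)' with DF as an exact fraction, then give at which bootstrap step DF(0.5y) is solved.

step 1 [0.5y] swap r/2=493/9507: DF=(1 − 493/9507·(0))/(1+493/9507) = 9507/10000 ≈ 0.950700
step 2 [1y] zero: DF = P = 1133/1250 ≈ 0.906400

1 1/2 9507/10000
2 1 1133/1250
DF(0.5y) is solved at step 1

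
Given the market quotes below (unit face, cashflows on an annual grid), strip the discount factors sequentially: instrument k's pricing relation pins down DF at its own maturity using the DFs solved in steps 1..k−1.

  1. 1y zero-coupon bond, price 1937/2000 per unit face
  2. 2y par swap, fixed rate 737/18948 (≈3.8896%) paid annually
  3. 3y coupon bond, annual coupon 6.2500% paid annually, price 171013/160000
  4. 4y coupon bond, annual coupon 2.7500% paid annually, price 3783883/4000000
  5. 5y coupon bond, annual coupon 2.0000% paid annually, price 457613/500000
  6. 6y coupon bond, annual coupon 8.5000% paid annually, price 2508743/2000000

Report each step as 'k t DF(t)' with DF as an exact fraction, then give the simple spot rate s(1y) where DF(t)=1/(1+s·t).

step 1 [1y] zero: DF = P = 1937/2000 ≈ 0.968500
step 2 [2y] swap r/1=737/18948: DF=(1 − 737/18948·(0.968500))/(1+737/18948) = 9263/10000 ≈ 0.926300
step 3 [3y] bond c/1=1/16: DF=(171013/160000 − 1/16·(0.968500+0.926300))/(1+1/16) = 1789/2000 ≈ 0.894500
step 4 [4y] bond c/1=11/400: DF=(3783883/4000000 − 11/400·(0.968500+0.926300+0.894500))/(1+11/400) = 423/500 ≈ 0.846000
step 5 [5y] bond c/1=1/50: DF=(457613/500000 − 1/50·(0.968500+0.926300+0.894500+0.846000))/(1+1/50) = 413/500 ≈ 0.826000
step 6 [6y] bond c/1=17/200: DF=(2508743/2000000 − 17/200·(0.968500+0.926300+0.894500+0.846000+0.826000))/(1+17/200) = 4033/5000 ≈ 0.806600

1 1 1937/2000
2 2 9263/10000
3 3 1789/2000
4 4 423/500
5 5 413/500
6 6 4033/5000
s(1y) = (1/(1937/2000) − 1)/(1) = 63/1937 ≈ 3.2525%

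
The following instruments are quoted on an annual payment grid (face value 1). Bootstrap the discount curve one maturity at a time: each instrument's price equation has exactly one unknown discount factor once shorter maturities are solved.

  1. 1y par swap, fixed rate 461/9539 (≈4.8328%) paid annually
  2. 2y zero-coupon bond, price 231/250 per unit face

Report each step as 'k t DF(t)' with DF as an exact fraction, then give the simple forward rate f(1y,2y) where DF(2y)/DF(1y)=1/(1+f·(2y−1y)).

1 1 9539/10000
2 2 231/250
f(1y,2y) = ((9539/10000)/(231/250) − 1)/(1) = 299/9240 ≈ 3.2359%

step 1 [1y] swap r/1=461/9539: DF=(1 − 461/9539·(0))/(1+461/9539) = 9539/10000 ≈ 0.953900
step 2 [2y] zero: DF = P = 231/250 ≈ 0.924000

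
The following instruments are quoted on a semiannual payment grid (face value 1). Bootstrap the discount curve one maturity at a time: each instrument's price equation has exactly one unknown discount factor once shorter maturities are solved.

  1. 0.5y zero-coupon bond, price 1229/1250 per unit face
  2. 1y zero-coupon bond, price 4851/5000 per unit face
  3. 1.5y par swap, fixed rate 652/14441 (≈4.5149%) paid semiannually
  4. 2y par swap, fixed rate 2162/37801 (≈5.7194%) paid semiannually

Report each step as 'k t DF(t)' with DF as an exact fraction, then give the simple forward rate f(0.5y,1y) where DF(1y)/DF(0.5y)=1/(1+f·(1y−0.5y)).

1 1/2 1229/1250
2 1 4851/5000
3 3/2 2337/2500
4 2 8919/10000
f(0.5y,1y) = ((1229/1250)/(4851/5000) − 1)/(1/2) = 130/4851 ≈ 2.6799%

step 1 [0.5y] zero: DF = P = 1229/1250 ≈ 0.983200
step 2 [1y] zero: DF = P = 4851/5000 ≈ 0.970200
step 3 [1.5y] swap r/2=326/14441: DF=(1 − 326/14441·(0.983200+0.970200))/(1+326/14441) = 2337/2500 ≈ 0.934800
step 4 [2y] swap r/2=1081/37801: DF=(1 − 1081/37801·(0.983200+0.970200+0.934800))/(1+1081/37801) = 8919/10000 ≈ 0.891900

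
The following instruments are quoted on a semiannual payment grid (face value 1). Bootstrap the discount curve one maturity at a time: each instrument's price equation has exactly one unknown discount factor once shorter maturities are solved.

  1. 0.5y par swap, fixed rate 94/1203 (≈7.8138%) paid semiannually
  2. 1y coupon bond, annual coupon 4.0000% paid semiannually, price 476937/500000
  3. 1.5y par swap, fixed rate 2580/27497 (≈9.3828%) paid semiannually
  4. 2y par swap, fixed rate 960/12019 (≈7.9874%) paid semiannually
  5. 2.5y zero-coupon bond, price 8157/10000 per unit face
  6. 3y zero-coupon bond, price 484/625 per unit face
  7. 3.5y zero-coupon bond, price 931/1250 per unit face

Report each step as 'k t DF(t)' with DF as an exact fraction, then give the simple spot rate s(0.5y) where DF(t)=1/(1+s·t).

1 1/2 1203/1250
2 1 9163/10000
3 3/2 871/1000
4 2 107/125
5 5/2 8157/10000
6 3 484/625
7 7/2 931/1250
s(0.5y) = (1/(1203/1250) − 1)/(1/2) = 94/1203 ≈ 7.8138%

step 1 [0.5y] swap r/2=47/1203: DF=(1 − 47/1203·(0))/(1+47/1203) = 1203/1250 ≈ 0.962400
step 2 [1y] bond c/2=1/50: DF=(476937/500000 − 1/50·(0.962400))/(1+1/50) = 9163/10000 ≈ 0.916300
step 3 [1.5y] swap r/2=1290/27497: DF=(1 − 1290/27497·(0.962400+0.916300))/(1+1290/27497) = 871/1000 ≈ 0.871000
step 4 [2y] swap r/2=480/12019: DF=(1 − 480/12019·(0.962400+0.916300+0.871000))/(1+480/12019) = 107/125 ≈ 0.856000
step 5 [2.5y] zero: DF = P = 8157/10000 ≈ 0.815700
step 6 [3y] zero: DF = P = 484/625 ≈ 0.774400
step 7 [3.5y] zero: DF = P = 931/1250 ≈ 0.744800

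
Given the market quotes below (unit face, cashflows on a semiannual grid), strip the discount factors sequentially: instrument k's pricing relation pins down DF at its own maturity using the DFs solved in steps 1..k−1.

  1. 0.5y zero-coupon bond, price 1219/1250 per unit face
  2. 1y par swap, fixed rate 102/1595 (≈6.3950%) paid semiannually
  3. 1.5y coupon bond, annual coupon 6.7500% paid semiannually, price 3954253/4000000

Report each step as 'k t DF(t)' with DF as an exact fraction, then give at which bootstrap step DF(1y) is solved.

1 1/2 1219/1250
2 1 2347/2500
3 3/2 4469/5000
DF(1y) is solved at step 2

step 1 [0.5y] zero: DF = P = 1219/1250 ≈ 0.975200
step 2 [1y] swap r/2=51/1595: DF=(1 − 51/1595·(0.975200))/(1+51/1595) = 2347/2500 ≈ 0.938800
step 3 [1.5y] bond c/2=27/800: DF=(3954253/4000000 − 27/800·(0.975200+0.938800))/(1+27/800) = 4469/5000 ≈ 0.893800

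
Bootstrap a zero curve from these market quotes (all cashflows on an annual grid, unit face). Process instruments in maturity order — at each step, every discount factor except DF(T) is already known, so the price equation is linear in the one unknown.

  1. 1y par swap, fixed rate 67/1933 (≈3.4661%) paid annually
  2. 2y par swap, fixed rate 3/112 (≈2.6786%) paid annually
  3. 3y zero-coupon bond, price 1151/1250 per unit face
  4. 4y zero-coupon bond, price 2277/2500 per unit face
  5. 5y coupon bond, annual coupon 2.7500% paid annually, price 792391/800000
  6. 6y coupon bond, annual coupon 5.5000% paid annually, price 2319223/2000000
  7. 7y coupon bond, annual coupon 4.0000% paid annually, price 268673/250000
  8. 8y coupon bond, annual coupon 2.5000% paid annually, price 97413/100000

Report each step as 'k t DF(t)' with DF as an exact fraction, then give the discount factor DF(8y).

1 1 1933/2000
2 2 9487/10000
3 3 1151/1250
4 4 2277/2500
5 5 8637/10000
6 6 2147/2500
7 7 823/1000
8 8 7969/10000
DF(8y) = 7969/10000 ≈ 0.796900

step 1 [1y] swap r/1=67/1933: DF=(1 − 67/1933·(0))/(1+67/1933) = 1933/2000 ≈ 0.966500
step 2 [2y] swap r/1=3/112: DF=(1 − 3/112·(0.966500))/(1+3/112) = 9487/10000 ≈ 0.948700
step 3 [3y] zero: DF = P = 1151/1250 ≈ 0.920800
step 4 [4y] zero: DF = P = 2277/2500 ≈ 0.910800
step 5 [5y] bond c/1=11/400: DF=(792391/800000 − 11/400·(0.966500+0.948700+0.920800+0.910800))/(1+11/400) = 8637/10000 ≈ 0.863700
step 6 [6y] bond c/1=11/200: DF=(2319223/2000000 − 11/200·(0.966500+0.948700+0.920800+0.910800+0.863700))/(1+11/200) = 2147/2500 ≈ 0.858800
step 7 [7y] bond c/1=1/25: DF=(268673/250000 − 1/25·(0.966500+0.948700+0.920800+0.910800+0.863700+0.858800))/(1+1/25) = 823/1000 ≈ 0.823000
step 8 [8y] bond c/1=1/40: DF=(97413/100000 − 1/40·(0.966500+0.948700+0.920800+0.910800+0.863700+0.858800+0.823000))/(1+1/40) = 7969/10000 ≈ 0.796900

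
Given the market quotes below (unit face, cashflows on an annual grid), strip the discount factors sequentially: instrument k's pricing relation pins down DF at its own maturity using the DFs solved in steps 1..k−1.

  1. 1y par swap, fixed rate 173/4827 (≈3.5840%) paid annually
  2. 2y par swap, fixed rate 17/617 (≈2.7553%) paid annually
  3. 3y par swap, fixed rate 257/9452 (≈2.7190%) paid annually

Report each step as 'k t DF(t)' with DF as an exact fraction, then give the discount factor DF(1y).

step 1 [1y] swap r/1=173/4827: DF=(1 − 173/4827·(0))/(1+173/4827) = 4827/5000 ≈ 0.965400
step 2 [2y] swap r/1=17/617: DF=(1 − 17/617·(0.965400))/(1+17/617) = 9473/10000 ≈ 0.947300
step 3 [3y] swap r/1=257/9452: DF=(1 − 257/9452·(0.965400+0.947300))/(1+257/9452) = 9229/10000 ≈ 0.922900

1 1 4827/5000
2 2 9473/10000
3 3 9229/10000
DF(1y) = 4827/5000 ≈ 0.965400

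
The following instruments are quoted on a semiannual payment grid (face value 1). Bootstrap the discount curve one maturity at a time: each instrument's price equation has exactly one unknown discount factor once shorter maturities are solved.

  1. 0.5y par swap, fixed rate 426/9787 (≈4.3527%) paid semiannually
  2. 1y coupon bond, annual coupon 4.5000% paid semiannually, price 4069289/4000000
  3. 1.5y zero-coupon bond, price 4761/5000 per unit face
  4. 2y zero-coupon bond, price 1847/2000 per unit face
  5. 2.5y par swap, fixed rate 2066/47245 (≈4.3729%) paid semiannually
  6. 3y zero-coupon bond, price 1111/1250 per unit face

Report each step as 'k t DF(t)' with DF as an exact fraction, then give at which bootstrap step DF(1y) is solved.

step 1 [0.5y] swap r/2=213/9787: DF=(1 − 213/9787·(0))/(1+213/9787) = 9787/10000 ≈ 0.978700
step 2 [1y] bond c/2=9/400: DF=(4069289/4000000 − 9/400·(0.978700))/(1+9/400) = 4867/5000 ≈ 0.973400
step 3 [1.5y] zero: DF = P = 4761/5000 ≈ 0.952200
step 4 [2y] zero: DF = P = 1847/2000 ≈ 0.923500
step 5 [2.5y] swap r/2=1033/47245: DF=(1 − 1033/47245·(0.978700+0.973400+0.952200+0.923500))/(1+1033/47245) = 8967/10000 ≈ 0.896700
step 6 [3y] zero: DF = P = 1111/1250 ≈ 0.888800

1 1/2 9787/10000
2 1 4867/5000
3 3/2 4761/5000
4 2 1847/2000
5 5/2 8967/10000
6 3 1111/1250
DF(1y) is solved at step 2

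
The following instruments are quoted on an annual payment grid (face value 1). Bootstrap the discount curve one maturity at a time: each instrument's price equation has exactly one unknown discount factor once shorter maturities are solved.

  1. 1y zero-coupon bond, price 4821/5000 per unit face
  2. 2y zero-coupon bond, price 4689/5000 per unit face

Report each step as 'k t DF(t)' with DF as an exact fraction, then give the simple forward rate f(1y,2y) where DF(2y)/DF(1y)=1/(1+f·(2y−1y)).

1 1 4821/5000
2 2 4689/5000
f(1y,2y) = ((4821/5000)/(4689/5000) − 1)/(1) = 44/1563 ≈ 2.8151%

step 1 [1y] zero: DF = P = 4821/5000 ≈ 0.964200
step 2 [2y] zero: DF = P = 4689/5000 ≈ 0.937800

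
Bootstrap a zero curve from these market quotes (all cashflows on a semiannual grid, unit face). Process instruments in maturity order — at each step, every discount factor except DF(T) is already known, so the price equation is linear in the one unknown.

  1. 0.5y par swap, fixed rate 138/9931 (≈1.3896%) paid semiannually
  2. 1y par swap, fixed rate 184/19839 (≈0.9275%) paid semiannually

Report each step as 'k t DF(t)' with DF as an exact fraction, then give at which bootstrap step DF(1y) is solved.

1 1/2 9931/10000
2 1 2477/2500
DF(1y) is solved at step 2

step 1 [0.5y] swap r/2=69/9931: DF=(1 − 69/9931·(0))/(1+69/9931) = 9931/10000 ≈ 0.993100
step 2 [1y] swap r/2=92/19839: DF=(1 − 92/19839·(0.993100))/(1+92/19839) = 2477/2500 ≈ 0.990800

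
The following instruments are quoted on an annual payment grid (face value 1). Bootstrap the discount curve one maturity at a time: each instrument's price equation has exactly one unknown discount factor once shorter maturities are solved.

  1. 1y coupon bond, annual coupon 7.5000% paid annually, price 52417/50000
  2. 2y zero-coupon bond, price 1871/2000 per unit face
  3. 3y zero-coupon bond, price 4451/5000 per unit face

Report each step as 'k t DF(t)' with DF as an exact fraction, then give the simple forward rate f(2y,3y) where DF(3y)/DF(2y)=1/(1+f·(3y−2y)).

1 1 1219/1250
2 2 1871/2000
3 3 4451/5000
f(2y,3y) = ((1871/2000)/(4451/5000) − 1)/(1) = 453/8902 ≈ 5.0887%

step 1 [1y] bond c/1=3/40: DF=(52417/50000 − 3/40·(0))/(1+3/40) = 1219/1250 ≈ 0.975200
step 2 [2y] zero: DF = P = 1871/2000 ≈ 0.935500
step 3 [3y] zero: DF = P = 4451/5000 ≈ 0.890200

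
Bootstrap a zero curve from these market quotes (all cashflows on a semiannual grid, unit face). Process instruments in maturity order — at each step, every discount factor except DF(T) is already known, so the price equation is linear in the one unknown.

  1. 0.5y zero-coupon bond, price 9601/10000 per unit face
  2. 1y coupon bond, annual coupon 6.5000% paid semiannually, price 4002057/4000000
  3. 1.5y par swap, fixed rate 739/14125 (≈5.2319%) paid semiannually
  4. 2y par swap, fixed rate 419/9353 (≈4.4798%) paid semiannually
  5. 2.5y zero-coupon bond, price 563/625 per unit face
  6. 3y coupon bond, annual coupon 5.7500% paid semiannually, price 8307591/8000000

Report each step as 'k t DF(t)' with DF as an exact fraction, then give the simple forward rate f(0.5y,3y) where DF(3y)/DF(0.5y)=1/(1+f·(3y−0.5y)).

step 1 [0.5y] zero: DF = P = 9601/10000 ≈ 0.960100
step 2 [1y] bond c/2=13/400: DF=(4002057/4000000 − 13/400·(0.960100))/(1+13/400) = 2347/2500 ≈ 0.938800
step 3 [1.5y] swap r/2=739/28250: DF=(1 − 739/28250·(0.960100+0.938800))/(1+739/28250) = 9261/10000 ≈ 0.926100
step 4 [2y] swap r/2=419/18706: DF=(1 − 419/18706·(0.960100+0.938800+0.926100))/(1+419/18706) = 4581/5000 ≈ 0.916200
step 5 [2.5y] zero: DF = P = 563/625 ≈ 0.900800
step 6 [3y] bond c/2=23/800: DF=(8307591/8000000 − 23/800·(0.960100+0.938800+0.926100+0.916200+0.900800))/(1+23/800) = 8797/10000 ≈ 0.879700

1 1/2 9601/10000
2 1 2347/2500
3 3/2 9261/10000
4 2 4581/5000
5 5/2 563/625
6 3 8797/10000
f(0.5y,3y) = ((9601/10000)/(8797/10000) − 1)/(5/2) = 1608/43985 ≈ 3.6558%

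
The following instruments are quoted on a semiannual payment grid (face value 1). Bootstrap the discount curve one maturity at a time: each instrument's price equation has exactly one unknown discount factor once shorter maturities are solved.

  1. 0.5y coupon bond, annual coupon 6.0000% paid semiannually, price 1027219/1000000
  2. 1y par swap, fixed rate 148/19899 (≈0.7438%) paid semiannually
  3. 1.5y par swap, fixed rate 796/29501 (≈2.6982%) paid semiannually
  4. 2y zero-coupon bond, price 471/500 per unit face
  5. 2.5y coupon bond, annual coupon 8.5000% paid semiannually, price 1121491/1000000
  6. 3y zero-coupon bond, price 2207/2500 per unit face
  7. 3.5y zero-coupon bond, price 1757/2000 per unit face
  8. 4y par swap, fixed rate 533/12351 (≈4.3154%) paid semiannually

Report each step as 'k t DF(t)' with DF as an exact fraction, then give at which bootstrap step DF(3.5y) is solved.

1 1/2 9973/10000
2 1 4963/5000
3 3/2 4801/5000
4 2 471/500
5 5/2 9171/10000
6 3 2207/2500
7 7/2 1757/2000
8 4 8401/10000
DF(3.5y) is solved at step 7

step 1 [0.5y] bond c/2=3/100: DF=(1027219/1000000 − 3/100·(0))/(1+3/100) = 9973/10000 ≈ 0.997300
step 2 [1y] swap r/2=74/19899: DF=(1 − 74/19899·(0.997300))/(1+74/19899) = 4963/5000 ≈ 0.992600
step 3 [1.5y] swap r/2=398/29501: DF=(1 − 398/29501·(0.997300+0.992600))/(1+398/29501) = 4801/5000 ≈ 0.960200
step 4 [2y] zero: DF = P = 471/500 ≈ 0.942000
step 5 [2.5y] bond c/2=17/400: DF=(1121491/1000000 − 17/400·(0.997300+0.992600+0.960200+0.942000))/(1+17/400) = 9171/10000 ≈ 0.917100
step 6 [3y] zero: DF = P = 2207/2500 ≈ 0.882800
step 7 [3.5y] zero: DF = P = 1757/2000 ≈ 0.878500
step 8 [4y] swap r/2=533/24702: DF=(1 − 533/24702·(0.997300+0.992600+0.960200+0.942000+0.917100+0.882800+0.878500))/(1+533/24702) = 8401/10000 ≈ 0.840100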